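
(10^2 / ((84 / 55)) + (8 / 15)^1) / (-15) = -6931 / 1575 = -4.40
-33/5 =-6.60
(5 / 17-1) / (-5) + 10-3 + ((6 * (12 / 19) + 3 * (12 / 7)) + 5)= 238236 / 11305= 21.07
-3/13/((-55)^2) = -0.00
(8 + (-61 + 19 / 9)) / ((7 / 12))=-1832 / 21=-87.24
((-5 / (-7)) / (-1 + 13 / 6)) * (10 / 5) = 60 / 49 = 1.22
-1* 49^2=-2401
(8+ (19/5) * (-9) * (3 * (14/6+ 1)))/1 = -334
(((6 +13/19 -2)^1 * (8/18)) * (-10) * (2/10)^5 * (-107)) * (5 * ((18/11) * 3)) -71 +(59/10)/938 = -2621910121/49010500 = -53.50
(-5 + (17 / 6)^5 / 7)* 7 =1147697 / 7776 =147.59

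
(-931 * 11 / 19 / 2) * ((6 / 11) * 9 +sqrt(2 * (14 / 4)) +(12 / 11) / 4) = -2793 / 2- 539 * sqrt(7) / 2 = -2109.53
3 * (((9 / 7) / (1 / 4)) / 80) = 27 / 140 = 0.19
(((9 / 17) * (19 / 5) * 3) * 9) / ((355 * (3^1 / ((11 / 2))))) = 16929 / 60350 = 0.28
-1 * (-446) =446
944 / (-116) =-236 / 29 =-8.14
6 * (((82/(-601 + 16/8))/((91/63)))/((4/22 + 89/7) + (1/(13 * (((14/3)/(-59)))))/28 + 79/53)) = -1011957408/25540847855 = -0.04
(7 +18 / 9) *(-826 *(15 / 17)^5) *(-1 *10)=56451937500 / 1419857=39758.89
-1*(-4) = 4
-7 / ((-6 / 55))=385 / 6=64.17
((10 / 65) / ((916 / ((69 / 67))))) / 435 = 23 / 57843110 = 0.00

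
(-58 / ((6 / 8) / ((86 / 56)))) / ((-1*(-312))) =-0.38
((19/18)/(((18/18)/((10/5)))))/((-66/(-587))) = 18.78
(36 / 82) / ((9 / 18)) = 36 / 41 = 0.88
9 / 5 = 1.80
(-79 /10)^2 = 6241 /100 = 62.41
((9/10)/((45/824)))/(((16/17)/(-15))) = -5253/20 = -262.65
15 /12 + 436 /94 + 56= 61.89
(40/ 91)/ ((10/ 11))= 44/ 91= 0.48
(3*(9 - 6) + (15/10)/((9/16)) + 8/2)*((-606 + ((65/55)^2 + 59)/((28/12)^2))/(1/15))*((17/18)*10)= -3355040950/2541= -1320362.44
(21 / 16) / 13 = 21 / 208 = 0.10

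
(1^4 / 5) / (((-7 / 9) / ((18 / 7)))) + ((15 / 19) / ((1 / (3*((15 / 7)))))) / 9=-453 / 4655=-0.10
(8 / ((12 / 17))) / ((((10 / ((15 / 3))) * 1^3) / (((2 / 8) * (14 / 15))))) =119 / 90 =1.32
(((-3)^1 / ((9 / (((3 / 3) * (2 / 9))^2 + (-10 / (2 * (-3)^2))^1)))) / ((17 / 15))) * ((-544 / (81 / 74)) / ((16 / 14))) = -424760 / 6561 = -64.74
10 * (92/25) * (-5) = -184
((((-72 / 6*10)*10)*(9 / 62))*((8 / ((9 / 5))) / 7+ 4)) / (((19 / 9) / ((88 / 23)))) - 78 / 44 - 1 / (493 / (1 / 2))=-753398963351 / 514257667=-1465.02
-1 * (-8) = 8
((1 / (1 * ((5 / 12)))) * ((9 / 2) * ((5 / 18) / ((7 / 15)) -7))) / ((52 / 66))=-87.79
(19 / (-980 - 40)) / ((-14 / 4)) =19 / 3570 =0.01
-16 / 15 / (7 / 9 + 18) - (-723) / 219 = 200141 / 61685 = 3.24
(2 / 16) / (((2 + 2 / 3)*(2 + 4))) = 1 / 128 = 0.01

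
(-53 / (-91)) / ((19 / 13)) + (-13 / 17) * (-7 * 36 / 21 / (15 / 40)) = 56229 / 2261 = 24.87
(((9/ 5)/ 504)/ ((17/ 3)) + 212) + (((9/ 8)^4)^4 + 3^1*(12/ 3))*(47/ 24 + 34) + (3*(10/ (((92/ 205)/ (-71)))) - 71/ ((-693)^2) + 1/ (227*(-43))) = -79780378181843049346560623112217/ 20636560859222839362595061760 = -3865.97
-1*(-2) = 2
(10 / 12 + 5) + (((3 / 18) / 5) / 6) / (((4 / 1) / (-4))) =1049 / 180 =5.83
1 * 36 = 36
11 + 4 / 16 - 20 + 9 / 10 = -157 / 20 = -7.85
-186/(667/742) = -138012/667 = -206.91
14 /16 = 7 /8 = 0.88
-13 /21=-0.62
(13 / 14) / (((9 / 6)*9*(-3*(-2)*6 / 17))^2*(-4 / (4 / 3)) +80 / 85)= -3757 / 9916424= -0.00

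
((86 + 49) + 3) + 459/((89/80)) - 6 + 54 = 53274/89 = 598.58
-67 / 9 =-7.44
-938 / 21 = -134 / 3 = -44.67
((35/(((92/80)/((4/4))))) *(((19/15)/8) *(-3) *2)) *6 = -3990/23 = -173.48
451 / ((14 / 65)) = 2093.93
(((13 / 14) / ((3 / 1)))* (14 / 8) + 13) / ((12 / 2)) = 325 / 144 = 2.26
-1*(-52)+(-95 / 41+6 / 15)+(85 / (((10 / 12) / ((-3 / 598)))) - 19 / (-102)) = 311088341 / 6252090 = 49.76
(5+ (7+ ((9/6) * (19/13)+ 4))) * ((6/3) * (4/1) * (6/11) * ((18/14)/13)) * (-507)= -27864/7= -3980.57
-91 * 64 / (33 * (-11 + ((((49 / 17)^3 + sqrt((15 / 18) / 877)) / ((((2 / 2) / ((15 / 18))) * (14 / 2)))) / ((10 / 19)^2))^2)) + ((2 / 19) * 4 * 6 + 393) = 26210931740336569177803477414297600 * sqrt(26310) / 795837856333844286563495600387778413339 + 5952604139293814382597719174364673697663385 / 15120919270343041444706416407367789853441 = 393.67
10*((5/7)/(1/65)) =3250/7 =464.29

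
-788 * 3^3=-21276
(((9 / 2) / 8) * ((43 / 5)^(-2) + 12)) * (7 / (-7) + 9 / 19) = -999585 / 281048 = -3.56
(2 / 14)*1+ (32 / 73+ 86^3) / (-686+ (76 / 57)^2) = -1462387013 / 1573369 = -929.46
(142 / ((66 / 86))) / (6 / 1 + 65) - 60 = -1894 / 33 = -57.39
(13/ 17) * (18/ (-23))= -234/ 391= -0.60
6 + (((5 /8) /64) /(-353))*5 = 1084391 /180736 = 6.00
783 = 783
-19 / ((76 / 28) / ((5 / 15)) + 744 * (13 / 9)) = -399 / 22739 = -0.02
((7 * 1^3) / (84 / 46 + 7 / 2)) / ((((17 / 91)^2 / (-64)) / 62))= -149432.96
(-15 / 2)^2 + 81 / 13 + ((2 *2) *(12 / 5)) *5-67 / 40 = 56579 / 520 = 108.81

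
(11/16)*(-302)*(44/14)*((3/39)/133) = -18271/48412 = -0.38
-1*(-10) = 10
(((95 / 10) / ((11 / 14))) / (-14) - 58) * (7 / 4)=-9065 / 88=-103.01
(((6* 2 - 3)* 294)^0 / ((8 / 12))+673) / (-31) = -1349 / 62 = -21.76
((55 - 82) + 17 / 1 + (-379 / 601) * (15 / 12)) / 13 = -0.83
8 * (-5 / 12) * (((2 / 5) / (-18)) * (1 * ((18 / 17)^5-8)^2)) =179334830453888 / 54431835312123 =3.29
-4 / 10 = -2 / 5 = -0.40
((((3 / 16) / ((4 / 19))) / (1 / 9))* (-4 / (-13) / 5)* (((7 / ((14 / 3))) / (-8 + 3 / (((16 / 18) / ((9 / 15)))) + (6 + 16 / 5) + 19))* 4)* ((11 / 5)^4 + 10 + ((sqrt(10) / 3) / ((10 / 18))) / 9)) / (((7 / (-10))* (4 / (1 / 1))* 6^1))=-824391 / 3111500 - 171* sqrt(10) / 323596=-0.27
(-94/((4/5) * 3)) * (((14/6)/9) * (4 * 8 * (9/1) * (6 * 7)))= -368480/3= -122826.67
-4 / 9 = -0.44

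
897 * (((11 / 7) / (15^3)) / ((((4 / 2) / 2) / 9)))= 3289 / 875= 3.76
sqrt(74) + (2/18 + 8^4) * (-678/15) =-1666298/9 + sqrt(74) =-185135.62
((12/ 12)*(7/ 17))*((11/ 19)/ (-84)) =-11/ 3876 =-0.00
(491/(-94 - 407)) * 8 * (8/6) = -15712/1503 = -10.45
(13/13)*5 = 5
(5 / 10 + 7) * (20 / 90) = 5 / 3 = 1.67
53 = 53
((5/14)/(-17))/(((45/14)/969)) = -19/3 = -6.33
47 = 47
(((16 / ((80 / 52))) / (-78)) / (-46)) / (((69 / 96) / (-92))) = -128 / 345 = -0.37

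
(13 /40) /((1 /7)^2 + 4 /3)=1911 /7960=0.24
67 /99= 0.68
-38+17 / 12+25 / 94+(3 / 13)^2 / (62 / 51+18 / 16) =-3303782777 / 91026780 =-36.29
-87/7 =-12.43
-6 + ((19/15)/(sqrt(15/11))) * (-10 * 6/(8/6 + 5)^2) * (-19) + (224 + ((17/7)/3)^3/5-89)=12 * sqrt(165)/5 + 5978258/46305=159.93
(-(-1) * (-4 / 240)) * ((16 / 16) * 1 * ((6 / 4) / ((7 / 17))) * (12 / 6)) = -17 / 140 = -0.12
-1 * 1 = -1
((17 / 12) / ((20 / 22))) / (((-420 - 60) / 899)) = -168113 / 57600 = -2.92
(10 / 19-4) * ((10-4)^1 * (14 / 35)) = -792 / 95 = -8.34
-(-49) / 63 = 7 / 9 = 0.78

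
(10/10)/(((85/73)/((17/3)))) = 4.87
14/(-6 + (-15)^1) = -2/3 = -0.67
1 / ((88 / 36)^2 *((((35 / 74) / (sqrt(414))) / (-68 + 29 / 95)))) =-57821121 *sqrt(46) / 804650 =-487.37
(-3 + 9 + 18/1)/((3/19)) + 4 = 156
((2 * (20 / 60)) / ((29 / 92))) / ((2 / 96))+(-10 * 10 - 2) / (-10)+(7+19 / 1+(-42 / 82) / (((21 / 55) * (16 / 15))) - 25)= 10602039 / 95120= 111.46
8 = 8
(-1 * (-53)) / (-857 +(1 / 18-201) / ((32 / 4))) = -0.06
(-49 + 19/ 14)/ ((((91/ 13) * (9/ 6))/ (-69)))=15341/ 49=313.08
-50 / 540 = -5 / 54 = -0.09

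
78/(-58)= -39/29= -1.34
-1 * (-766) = 766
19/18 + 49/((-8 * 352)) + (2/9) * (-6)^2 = 229063/25344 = 9.04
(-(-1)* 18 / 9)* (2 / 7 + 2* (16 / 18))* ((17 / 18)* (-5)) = -11050 / 567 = -19.49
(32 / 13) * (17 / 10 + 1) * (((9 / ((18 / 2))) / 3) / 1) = 2.22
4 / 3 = 1.33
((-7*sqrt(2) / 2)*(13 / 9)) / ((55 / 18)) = -91*sqrt(2) / 55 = -2.34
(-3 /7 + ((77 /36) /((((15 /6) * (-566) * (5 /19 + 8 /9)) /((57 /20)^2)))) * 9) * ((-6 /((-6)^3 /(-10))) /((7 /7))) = 545827027 /3746467200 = 0.15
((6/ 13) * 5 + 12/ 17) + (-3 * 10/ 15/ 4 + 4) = 2879/ 442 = 6.51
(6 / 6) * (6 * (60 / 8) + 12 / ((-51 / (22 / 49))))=37397 / 833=44.89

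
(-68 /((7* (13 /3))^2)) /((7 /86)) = -52632 /57967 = -0.91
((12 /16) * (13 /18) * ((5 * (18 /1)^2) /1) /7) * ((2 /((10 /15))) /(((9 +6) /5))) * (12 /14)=5265 /49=107.45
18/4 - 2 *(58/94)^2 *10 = -13759/4418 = -3.11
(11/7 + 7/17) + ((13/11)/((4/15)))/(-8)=59867/41888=1.43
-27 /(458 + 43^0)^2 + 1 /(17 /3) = 1376 /7803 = 0.18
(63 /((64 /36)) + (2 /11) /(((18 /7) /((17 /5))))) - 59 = -184711 /7920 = -23.32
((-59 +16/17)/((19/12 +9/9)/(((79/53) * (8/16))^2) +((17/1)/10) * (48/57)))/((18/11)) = -2145687005/367840322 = -5.83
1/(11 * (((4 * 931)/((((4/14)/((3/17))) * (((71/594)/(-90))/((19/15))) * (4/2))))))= -1207/14563070676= -0.00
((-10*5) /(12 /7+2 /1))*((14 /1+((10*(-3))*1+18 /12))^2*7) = -1030225 /52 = -19812.02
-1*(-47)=47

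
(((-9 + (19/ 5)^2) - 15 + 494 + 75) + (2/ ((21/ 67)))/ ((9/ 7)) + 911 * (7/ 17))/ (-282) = -10780999/ 3235950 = -3.33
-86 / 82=-43 / 41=-1.05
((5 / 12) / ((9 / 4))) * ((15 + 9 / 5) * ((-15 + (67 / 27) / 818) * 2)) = -9274244 / 99387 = -93.31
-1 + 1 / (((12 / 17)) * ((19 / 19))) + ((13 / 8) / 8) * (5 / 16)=1475 / 3072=0.48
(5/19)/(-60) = -0.00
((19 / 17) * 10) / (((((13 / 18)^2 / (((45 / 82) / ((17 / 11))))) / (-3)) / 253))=-11564199900 / 2002481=-5774.94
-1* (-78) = 78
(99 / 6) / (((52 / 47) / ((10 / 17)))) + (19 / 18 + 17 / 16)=346585 / 31824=10.89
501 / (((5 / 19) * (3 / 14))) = 44422 / 5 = 8884.40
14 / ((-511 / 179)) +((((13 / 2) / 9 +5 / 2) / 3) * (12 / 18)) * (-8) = -62870 / 5913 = -10.63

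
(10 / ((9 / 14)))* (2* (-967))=-30084.44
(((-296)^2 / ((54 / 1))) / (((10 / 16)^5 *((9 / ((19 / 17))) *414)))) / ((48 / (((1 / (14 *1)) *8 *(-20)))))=-13637255168 / 11223410625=-1.22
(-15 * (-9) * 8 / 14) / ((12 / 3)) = 135 / 7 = 19.29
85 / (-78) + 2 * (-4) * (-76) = 47339 / 78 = 606.91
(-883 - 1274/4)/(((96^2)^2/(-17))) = 1513/6291456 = 0.00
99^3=970299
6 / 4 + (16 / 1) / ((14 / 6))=117 / 14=8.36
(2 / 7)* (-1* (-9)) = 18 / 7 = 2.57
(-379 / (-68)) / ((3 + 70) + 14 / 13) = 4927 / 65484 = 0.08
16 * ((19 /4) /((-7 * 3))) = -76 /21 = -3.62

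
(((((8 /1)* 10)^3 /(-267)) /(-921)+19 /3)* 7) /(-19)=-14485877 /4672233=-3.10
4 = 4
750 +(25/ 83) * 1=62275/ 83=750.30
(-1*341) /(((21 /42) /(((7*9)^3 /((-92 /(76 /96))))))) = 540018171 /368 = 1467440.68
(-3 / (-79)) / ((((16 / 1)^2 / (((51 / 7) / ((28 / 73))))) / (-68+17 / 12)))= -2974677 / 15855616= -0.19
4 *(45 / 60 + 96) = 387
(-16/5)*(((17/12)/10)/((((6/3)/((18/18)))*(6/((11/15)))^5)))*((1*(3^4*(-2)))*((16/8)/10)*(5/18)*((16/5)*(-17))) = -46543739/15377343750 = -0.00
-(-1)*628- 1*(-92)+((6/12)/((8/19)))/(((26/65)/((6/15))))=11539/16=721.19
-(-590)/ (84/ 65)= 19175/ 42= 456.55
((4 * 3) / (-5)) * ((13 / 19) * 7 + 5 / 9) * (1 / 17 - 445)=27653984 / 4845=5707.74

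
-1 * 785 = -785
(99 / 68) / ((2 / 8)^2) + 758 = 13282 / 17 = 781.29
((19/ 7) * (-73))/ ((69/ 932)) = -1292684/ 483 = -2676.36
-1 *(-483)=483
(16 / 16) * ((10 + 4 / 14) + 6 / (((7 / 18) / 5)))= 612 / 7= 87.43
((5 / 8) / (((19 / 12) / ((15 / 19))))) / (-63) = -0.00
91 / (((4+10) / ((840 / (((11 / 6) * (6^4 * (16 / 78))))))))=5915 / 528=11.20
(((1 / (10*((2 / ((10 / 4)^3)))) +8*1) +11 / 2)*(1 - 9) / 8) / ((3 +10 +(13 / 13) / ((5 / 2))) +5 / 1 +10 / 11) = -25135 / 33984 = -0.74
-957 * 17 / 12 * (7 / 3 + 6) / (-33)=12325 / 36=342.36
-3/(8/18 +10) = -27/94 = -0.29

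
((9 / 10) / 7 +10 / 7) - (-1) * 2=249 / 70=3.56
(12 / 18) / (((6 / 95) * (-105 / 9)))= -19 / 21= -0.90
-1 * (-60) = 60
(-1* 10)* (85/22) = -425/11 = -38.64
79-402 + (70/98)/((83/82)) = -187253/581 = -322.29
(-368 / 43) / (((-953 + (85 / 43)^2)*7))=1978 / 1535513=0.00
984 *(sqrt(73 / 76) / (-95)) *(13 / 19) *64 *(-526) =215314944 *sqrt(1387) / 34295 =233819.97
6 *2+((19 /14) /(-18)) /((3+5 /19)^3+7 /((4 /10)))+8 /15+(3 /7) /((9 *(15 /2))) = 1132288859 /90306846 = 12.54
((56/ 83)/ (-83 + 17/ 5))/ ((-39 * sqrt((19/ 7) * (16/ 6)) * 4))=35 * sqrt(798)/ 48956388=0.00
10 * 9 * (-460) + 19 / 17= -703781 / 17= -41398.88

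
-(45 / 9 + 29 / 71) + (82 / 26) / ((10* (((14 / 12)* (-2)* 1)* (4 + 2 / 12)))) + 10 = 3682051 / 807625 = 4.56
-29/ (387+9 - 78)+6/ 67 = -35/ 21306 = -0.00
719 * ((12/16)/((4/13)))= 28041/16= 1752.56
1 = 1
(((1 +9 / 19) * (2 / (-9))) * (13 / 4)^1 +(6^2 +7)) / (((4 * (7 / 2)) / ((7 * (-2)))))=-7171 / 171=-41.94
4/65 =0.06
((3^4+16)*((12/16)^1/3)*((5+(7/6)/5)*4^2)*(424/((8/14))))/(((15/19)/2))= 858793768/225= 3816861.19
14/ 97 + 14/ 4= 707/ 194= 3.64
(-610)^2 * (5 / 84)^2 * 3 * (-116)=-67443125 / 147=-458796.77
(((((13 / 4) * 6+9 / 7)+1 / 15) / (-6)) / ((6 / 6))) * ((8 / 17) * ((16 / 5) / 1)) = -140128 / 26775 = -5.23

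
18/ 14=9/ 7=1.29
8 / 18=4 / 9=0.44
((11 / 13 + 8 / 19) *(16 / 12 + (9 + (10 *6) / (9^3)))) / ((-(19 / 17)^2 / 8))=-1831573336 / 21667581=-84.53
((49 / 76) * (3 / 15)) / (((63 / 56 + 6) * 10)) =49 / 27075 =0.00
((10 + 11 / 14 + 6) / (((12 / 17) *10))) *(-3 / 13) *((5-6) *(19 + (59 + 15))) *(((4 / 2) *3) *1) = 222921 / 728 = 306.21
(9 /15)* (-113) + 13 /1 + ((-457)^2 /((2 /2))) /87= 1020407 /435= 2345.76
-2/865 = -0.00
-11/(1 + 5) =-11/6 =-1.83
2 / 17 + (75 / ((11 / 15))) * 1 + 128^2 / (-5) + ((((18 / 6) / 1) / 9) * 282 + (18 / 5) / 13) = -37439013 / 12155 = -3080.13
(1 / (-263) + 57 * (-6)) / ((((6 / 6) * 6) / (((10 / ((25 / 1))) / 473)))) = -8177 / 169635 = -0.05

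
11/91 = 0.12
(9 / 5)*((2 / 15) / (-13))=-6 / 325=-0.02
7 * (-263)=-1841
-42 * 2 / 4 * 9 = -189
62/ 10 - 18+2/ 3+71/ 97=-15134/ 1455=-10.40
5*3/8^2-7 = -433/64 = -6.77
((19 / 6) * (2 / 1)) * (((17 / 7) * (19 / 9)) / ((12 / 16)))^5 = 68401585622033408 / 723486239847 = 94544.42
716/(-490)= -1.46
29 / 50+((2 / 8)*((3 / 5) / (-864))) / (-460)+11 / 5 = 7365889 / 2649600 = 2.78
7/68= 0.10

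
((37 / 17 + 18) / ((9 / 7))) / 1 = 2401 / 153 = 15.69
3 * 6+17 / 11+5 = 270 / 11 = 24.55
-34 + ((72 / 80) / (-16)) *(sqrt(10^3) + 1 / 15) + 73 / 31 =-784893 / 24800 - 9 *sqrt(10) / 16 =-33.43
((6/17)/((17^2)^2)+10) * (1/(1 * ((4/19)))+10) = 147.50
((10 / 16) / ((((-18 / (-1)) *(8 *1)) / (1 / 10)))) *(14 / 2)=7 / 2304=0.00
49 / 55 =0.89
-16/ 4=-4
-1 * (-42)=42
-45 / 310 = -0.15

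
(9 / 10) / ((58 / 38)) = 171 / 290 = 0.59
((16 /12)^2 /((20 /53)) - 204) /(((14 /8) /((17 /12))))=-161.33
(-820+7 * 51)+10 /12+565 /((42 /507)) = 133522 /21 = 6358.19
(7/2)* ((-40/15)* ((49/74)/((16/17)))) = -6.57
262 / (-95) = -262 / 95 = -2.76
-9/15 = -3/5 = -0.60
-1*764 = -764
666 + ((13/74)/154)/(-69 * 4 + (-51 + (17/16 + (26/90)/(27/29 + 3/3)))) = 445075940862/668282197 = 666.00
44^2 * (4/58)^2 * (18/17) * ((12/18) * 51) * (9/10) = 1254528/4205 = 298.34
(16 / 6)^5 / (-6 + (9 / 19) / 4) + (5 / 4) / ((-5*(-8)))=-79583155 / 3475872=-22.90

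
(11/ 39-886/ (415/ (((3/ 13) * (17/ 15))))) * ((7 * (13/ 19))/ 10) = -156527/ 1182750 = -0.13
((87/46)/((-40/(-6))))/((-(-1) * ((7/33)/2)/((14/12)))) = 2871/920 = 3.12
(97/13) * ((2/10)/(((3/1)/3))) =97/65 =1.49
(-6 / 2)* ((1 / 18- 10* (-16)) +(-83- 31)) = -829 / 6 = -138.17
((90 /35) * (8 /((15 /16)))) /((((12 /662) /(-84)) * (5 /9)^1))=-4575744 /25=-183029.76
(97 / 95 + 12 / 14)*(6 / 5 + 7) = 51209 / 3325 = 15.40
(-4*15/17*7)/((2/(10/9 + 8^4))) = -2581180/51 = -50611.37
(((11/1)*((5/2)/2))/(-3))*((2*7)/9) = -385/54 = -7.13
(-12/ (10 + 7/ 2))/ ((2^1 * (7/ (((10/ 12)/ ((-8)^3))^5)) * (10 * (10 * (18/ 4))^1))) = 125/ 77563807532341788672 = 0.00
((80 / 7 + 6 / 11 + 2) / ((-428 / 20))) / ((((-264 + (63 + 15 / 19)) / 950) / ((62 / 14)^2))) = 23330437250 / 383929161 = 60.77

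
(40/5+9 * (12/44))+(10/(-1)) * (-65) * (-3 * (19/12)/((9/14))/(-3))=478580/297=1611.38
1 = 1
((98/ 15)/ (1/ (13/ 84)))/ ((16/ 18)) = 91/ 80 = 1.14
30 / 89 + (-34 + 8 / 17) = -50220 / 1513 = -33.19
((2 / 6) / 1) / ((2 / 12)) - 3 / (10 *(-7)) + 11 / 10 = 22 / 7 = 3.14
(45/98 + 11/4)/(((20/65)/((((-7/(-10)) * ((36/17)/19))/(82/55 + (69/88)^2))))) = 4190472/10843889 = 0.39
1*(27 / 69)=9 / 23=0.39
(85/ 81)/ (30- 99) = -85/ 5589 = -0.02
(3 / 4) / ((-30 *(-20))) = 1 / 800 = 0.00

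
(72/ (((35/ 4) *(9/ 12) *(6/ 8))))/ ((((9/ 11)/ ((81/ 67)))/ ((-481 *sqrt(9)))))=-73142784/ 2345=-31190.95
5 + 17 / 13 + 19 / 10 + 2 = 1327 / 130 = 10.21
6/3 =2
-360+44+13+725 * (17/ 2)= 11719/ 2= 5859.50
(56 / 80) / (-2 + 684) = 7 / 6820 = 0.00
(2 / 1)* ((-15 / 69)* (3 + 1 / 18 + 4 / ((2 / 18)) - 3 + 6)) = -3785 / 207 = -18.29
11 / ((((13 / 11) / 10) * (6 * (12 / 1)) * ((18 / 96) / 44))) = 303.36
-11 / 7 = -1.57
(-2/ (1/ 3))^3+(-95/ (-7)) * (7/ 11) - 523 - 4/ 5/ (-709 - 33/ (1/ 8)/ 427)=-12171772402/ 16665385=-730.36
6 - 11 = -5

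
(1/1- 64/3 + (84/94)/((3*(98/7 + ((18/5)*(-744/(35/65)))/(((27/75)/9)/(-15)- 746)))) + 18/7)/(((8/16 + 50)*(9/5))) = -3544764470900/18155753164017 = -0.20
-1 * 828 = -828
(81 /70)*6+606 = 21453 /35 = 612.94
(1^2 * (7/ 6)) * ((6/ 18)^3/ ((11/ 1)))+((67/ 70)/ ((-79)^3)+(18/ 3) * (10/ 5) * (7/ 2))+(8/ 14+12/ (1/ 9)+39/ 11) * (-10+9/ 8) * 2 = -17115661899407/ 8785954980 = -1948.07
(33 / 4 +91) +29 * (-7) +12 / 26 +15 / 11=-58301 / 572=-101.92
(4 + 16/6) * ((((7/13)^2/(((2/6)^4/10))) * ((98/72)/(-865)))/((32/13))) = -36015/35984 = -1.00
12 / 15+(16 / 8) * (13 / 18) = 101 / 45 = 2.24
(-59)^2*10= 34810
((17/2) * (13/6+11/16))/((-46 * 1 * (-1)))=2329/4416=0.53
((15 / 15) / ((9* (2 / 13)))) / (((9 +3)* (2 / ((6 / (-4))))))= -13 / 288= -0.05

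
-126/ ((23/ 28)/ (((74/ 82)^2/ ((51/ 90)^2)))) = -4346848800/ 11173607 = -389.03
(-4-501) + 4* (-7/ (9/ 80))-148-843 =-1744.89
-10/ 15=-2/ 3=-0.67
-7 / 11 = -0.64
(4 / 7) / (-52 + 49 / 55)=-220 / 19677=-0.01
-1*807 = -807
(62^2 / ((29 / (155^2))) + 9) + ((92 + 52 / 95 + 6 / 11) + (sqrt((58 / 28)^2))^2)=18916189017413 / 5939780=3184661.56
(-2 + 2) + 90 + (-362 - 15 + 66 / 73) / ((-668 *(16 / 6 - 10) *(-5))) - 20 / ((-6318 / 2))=305083536847 / 3389000472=90.02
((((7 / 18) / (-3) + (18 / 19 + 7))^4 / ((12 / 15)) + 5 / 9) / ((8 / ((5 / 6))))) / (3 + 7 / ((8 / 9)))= 103491753533228425 / 2313768676917888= 44.73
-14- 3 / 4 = -59 / 4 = -14.75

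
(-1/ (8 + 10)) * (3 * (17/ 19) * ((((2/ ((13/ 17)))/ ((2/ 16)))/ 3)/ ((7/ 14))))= -4624/ 2223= -2.08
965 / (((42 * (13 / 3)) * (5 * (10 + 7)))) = 193 / 3094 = 0.06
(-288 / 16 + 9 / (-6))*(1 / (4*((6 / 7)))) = -5.69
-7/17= -0.41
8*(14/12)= 28/3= 9.33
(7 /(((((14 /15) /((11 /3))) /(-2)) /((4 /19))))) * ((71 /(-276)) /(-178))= -0.02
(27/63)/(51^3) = 1/309519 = 0.00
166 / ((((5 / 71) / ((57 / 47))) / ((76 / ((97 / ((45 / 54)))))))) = 8509492 / 4559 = 1866.53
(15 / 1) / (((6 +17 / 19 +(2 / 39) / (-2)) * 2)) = 1.09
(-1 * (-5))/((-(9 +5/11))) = -55/104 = -0.53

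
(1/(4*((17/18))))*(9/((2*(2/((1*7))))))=567/136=4.17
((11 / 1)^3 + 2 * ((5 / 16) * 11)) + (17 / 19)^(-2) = 3096055 / 2312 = 1339.12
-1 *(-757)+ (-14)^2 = 953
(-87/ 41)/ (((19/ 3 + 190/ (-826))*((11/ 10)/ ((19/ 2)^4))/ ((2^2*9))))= -92677.49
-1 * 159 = -159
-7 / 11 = -0.64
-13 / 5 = -2.60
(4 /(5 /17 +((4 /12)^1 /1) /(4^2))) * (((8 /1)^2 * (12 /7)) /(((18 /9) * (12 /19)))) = 1103.12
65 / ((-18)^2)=65 / 324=0.20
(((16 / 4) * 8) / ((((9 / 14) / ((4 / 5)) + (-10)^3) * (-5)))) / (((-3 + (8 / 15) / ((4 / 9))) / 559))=-1001728 / 503595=-1.99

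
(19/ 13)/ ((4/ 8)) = 2.92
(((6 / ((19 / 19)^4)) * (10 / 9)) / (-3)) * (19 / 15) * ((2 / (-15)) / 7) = 152 / 2835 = 0.05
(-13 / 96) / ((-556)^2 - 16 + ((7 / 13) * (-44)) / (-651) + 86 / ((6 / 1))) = -5239 / 11959790496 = -0.00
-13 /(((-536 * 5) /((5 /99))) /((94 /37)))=611 /981684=0.00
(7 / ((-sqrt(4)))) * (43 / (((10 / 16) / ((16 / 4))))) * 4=-19264 / 5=-3852.80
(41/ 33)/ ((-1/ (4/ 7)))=-164/ 231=-0.71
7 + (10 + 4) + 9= 30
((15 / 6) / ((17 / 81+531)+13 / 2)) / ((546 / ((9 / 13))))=1215 / 206099894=0.00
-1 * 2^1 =-2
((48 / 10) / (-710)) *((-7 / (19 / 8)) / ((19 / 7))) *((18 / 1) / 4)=21168 / 640775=0.03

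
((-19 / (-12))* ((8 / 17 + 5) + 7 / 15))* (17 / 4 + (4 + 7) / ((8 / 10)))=14383 / 85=169.21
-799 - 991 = -1790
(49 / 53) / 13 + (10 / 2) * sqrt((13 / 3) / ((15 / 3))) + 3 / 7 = 2410 / 4823 + sqrt(195) / 3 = 5.15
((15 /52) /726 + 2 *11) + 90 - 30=1031893 /12584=82.00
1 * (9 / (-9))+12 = 11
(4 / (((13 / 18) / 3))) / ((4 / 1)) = 54 / 13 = 4.15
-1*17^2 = -289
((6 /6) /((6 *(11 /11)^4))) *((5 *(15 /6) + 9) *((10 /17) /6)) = 215 /612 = 0.35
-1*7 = -7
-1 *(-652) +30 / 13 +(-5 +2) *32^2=-31430 / 13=-2417.69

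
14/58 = 7/29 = 0.24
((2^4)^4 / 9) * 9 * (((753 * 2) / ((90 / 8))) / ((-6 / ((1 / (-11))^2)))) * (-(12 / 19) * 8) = 61056.71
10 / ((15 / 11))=22 / 3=7.33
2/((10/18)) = 18/5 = 3.60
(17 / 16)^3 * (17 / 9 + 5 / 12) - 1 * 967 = -142182173 / 147456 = -964.23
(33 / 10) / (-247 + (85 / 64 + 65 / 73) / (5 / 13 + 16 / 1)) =-165856 / 12407265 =-0.01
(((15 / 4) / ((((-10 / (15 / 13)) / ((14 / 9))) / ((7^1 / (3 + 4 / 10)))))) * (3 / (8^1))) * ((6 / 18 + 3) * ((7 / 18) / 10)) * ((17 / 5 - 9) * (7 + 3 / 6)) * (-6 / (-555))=12005 / 392496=0.03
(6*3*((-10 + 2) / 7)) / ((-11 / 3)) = 432 / 77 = 5.61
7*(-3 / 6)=-7 / 2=-3.50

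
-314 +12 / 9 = -938 / 3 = -312.67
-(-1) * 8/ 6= 4/ 3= 1.33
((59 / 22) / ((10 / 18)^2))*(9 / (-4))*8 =-43011 / 275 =-156.40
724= 724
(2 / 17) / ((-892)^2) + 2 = 2.00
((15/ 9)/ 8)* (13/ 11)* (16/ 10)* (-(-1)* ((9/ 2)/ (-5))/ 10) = -39/ 1100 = -0.04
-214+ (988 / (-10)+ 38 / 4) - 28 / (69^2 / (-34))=-14430593 / 47610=-303.10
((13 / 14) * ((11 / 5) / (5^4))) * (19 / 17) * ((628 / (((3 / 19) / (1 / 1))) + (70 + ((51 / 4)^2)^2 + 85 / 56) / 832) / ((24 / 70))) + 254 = 26032896359381 / 87736320000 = 296.72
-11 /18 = -0.61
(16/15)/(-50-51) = -16/1515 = -0.01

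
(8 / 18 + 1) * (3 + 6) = 13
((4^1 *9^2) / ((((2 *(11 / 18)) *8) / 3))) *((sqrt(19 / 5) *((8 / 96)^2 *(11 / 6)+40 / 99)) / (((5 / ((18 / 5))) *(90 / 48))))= 962523 *sqrt(95) / 302500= 31.01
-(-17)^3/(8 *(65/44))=54043/130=415.72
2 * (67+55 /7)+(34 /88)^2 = 2030951 /13552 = 149.86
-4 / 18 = -2 / 9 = -0.22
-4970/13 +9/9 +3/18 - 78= -35813/78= -459.14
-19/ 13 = -1.46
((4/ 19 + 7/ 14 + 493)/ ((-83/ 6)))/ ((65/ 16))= -8.79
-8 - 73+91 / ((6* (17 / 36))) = -831 / 17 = -48.88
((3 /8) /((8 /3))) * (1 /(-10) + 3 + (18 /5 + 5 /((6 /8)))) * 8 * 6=711 /8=88.88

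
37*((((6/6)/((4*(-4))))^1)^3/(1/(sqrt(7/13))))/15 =-37*sqrt(91)/798720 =-0.00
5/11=0.45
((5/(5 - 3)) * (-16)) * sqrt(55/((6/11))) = -220 * sqrt(30)/3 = -401.66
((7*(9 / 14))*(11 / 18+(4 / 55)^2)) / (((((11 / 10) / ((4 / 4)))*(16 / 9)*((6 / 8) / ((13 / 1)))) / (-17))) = -22252269 / 53240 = -417.96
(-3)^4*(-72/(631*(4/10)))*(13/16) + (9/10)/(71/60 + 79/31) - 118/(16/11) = -5533787/55528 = -99.66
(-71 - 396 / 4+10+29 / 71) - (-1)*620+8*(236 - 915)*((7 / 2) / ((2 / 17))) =-11441053 / 71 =-161141.59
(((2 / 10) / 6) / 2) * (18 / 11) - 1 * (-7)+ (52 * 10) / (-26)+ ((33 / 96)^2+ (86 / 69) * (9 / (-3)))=-21494807 / 1295360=-16.59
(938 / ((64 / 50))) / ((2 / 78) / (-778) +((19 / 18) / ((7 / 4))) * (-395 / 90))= -33619315275 / 121450424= -276.82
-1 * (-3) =3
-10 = -10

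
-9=-9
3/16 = 0.19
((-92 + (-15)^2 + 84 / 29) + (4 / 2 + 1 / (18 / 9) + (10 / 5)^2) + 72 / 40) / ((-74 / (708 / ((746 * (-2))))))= 7401609 / 8004580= 0.92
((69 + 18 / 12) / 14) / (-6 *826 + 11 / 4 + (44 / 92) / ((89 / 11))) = -96209 / 94632363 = -0.00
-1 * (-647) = 647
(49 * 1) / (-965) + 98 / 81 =90601 / 78165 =1.16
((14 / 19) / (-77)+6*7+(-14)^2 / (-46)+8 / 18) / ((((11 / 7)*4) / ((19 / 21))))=825761 / 150282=5.49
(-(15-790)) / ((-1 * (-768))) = 775 / 768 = 1.01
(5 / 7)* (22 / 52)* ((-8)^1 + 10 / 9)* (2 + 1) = -1705 / 273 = -6.25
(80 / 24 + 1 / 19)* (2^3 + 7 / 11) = 965 / 33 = 29.24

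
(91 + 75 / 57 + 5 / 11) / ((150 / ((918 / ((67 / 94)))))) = 278852598 / 350075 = 796.55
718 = 718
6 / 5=1.20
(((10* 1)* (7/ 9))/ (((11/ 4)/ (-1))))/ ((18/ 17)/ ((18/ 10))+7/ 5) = -23800/ 16731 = -1.42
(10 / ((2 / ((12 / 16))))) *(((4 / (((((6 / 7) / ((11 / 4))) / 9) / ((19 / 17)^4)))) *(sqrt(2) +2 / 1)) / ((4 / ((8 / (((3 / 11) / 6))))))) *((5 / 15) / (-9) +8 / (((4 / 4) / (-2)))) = -238976785355 / 250563 - 238976785355 *sqrt(2) / 501126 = -1628168.93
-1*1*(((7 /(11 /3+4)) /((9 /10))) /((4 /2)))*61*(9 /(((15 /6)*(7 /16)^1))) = -5856 /23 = -254.61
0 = 0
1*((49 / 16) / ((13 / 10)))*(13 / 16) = 1.91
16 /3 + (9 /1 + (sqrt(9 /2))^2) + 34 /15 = 211 /10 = 21.10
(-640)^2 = 409600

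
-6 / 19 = -0.32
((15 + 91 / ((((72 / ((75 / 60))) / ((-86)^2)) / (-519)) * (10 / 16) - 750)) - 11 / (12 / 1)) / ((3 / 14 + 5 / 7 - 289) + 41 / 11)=-1031674350707 / 21010641192234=-0.05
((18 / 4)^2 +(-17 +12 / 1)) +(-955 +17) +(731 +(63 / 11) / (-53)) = -447413 / 2332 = -191.86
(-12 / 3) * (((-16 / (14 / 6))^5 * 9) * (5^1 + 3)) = 73383542784 / 16807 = 4366248.75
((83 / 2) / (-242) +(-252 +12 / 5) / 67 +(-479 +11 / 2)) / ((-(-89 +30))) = -77405127 / 9566260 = -8.09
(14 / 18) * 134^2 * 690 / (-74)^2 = 7227290 / 4107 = 1759.75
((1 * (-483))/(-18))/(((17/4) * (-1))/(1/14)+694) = 161/3807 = 0.04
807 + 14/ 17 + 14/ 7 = 13767/ 17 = 809.82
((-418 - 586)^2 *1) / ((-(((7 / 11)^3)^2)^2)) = -3163586018588795536 / 13841287201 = -228561547.25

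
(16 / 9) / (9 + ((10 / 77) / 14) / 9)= 539 / 2729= 0.20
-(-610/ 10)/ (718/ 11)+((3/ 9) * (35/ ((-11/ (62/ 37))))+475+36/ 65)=27050973673/ 56984070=474.71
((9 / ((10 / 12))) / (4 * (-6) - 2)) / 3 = -9 / 65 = -0.14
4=4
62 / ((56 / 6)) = 93 / 14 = 6.64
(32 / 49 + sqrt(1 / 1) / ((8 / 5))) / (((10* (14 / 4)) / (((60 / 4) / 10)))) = 1503 / 27440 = 0.05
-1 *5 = -5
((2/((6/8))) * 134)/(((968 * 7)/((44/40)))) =67/1155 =0.06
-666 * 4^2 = -10656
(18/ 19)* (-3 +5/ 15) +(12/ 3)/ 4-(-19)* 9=3220/ 19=169.47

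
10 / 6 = 5 / 3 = 1.67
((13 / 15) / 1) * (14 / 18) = 91 / 135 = 0.67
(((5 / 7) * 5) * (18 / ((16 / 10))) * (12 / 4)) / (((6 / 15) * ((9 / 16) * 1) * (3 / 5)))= 6250 / 7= 892.86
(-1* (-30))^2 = 900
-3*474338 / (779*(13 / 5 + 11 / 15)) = -2134521 / 3895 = -548.02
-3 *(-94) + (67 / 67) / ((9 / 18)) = 284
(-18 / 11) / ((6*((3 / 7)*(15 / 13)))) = -91 / 165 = -0.55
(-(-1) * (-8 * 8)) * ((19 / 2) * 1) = -608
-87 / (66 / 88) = -116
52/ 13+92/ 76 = 99/ 19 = 5.21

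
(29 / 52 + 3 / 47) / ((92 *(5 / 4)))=1519 / 281060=0.01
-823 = -823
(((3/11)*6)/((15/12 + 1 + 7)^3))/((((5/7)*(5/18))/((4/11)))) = 0.00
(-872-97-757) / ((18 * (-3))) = 863 / 27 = 31.96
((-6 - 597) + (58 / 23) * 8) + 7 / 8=-107079 / 184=-581.95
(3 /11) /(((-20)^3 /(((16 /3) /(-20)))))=1 /110000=0.00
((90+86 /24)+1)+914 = 12103 /12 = 1008.58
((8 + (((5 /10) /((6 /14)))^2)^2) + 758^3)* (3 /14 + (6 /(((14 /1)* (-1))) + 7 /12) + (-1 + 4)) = 159734623990843 /108864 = 1467286008.15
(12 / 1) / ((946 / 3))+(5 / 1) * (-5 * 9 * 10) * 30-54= -31953024 / 473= -67553.96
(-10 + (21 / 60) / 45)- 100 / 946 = -4298689 / 425700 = -10.10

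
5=5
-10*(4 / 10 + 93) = -934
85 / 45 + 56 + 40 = 881 / 9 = 97.89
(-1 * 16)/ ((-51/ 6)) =32/ 17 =1.88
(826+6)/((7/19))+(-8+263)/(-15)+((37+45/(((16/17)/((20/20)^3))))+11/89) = 23187779/9968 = 2326.22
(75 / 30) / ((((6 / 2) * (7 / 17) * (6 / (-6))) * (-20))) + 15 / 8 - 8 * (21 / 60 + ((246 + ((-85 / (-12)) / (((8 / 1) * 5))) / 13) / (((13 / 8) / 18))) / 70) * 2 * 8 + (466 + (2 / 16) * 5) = -647222783 / 141960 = -4559.19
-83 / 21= -3.95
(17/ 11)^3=4913/ 1331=3.69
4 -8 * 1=-4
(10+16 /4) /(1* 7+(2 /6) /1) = 21 /11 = 1.91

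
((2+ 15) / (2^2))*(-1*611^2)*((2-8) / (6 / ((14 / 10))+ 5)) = 10251969 / 10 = 1025196.90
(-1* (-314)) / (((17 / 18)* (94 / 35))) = 123.79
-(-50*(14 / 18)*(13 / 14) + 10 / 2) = 280 / 9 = 31.11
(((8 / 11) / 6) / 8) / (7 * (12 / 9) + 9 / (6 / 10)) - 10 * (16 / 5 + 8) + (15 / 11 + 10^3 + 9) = 898.36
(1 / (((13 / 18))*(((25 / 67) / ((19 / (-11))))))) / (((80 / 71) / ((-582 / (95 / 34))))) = 1184.87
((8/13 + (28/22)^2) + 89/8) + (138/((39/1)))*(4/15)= 2699987/188760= 14.30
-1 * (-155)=155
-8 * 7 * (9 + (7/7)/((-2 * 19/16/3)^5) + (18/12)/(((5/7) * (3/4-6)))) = -3732911672/12380495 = -301.52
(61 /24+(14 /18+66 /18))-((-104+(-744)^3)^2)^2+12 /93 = -64205148606041485330656756559853601271 /2232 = -28765747583351919951011090000000000.00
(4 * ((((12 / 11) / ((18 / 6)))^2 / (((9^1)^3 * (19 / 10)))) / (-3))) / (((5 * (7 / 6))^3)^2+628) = -40960 / 12880599894921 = -0.00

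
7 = 7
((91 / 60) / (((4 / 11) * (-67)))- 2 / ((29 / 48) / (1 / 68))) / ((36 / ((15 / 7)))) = -879413 / 133180992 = -0.01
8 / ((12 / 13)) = 8.67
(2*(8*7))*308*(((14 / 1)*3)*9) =13039488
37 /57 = 0.65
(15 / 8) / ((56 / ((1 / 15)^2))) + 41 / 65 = 55117 / 87360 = 0.63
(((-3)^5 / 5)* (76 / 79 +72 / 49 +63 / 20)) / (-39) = 35001153 / 5032300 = 6.96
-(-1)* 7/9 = 7/9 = 0.78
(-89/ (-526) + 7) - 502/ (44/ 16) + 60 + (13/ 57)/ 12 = -228270305/ 1978812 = -115.36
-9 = -9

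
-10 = -10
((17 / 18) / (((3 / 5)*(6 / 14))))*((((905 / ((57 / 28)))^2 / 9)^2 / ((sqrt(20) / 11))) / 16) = 8433077951347472500*sqrt(5) / 69257922561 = 272271169.30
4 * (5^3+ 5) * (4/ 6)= 346.67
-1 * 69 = -69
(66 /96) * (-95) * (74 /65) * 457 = -3533981 /104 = -33980.59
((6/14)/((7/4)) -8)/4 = -95/49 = -1.94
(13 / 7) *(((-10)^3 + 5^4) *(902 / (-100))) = 87945 / 14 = 6281.79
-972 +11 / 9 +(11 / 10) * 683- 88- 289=-53683 / 90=-596.48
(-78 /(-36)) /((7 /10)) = 65 /21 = 3.10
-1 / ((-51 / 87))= 29 / 17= 1.71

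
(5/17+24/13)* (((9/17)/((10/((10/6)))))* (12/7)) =8514/26299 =0.32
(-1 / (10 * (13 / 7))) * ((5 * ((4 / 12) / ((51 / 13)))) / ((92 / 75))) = -175 / 9384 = -0.02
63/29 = 2.17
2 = 2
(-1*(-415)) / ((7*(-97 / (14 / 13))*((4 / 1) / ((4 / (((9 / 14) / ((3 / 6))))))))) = -5810 / 11349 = -0.51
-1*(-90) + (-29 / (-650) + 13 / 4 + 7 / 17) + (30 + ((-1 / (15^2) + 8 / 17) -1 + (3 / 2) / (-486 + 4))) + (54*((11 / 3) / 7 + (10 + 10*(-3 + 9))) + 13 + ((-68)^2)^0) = 66193748924 / 16777215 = 3945.46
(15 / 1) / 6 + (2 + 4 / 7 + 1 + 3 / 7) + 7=27 / 2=13.50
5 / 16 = 0.31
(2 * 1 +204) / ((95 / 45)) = 1854 / 19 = 97.58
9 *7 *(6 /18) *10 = 210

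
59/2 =29.50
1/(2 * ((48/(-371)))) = -371/96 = -3.86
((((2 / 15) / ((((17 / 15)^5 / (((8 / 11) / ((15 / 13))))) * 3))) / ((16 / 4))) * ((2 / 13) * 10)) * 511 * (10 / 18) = 25550000 / 15618427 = 1.64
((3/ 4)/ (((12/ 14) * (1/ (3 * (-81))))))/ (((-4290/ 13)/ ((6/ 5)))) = 0.77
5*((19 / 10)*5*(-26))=-1235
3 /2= 1.50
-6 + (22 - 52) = -36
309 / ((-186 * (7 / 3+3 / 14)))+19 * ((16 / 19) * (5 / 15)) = 46583 / 9951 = 4.68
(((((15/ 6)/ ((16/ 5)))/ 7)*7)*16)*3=75/ 2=37.50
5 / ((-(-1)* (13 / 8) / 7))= 280 / 13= 21.54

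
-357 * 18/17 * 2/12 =-63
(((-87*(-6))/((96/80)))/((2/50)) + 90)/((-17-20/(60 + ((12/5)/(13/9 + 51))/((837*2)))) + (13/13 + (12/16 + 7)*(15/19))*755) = 42535243380/20781073441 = 2.05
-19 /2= -9.50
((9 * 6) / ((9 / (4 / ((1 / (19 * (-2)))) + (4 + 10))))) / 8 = -207 / 2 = -103.50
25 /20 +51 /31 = 359 /124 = 2.90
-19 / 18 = -1.06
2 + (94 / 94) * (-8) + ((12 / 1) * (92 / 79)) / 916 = -108270 / 18091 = -5.98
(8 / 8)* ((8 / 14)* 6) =24 / 7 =3.43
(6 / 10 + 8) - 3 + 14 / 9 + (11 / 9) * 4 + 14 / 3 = 752 / 45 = 16.71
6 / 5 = 1.20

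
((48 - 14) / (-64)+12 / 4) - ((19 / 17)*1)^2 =11279 / 9248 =1.22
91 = 91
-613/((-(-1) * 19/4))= -2452/19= -129.05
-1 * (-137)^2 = -18769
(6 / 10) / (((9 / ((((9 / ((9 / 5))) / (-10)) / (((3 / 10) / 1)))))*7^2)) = -1 / 441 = -0.00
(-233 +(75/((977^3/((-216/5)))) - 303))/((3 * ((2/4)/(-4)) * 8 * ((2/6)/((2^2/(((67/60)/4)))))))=479865709178880/62482513811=7680.00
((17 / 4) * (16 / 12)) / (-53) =-17 / 159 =-0.11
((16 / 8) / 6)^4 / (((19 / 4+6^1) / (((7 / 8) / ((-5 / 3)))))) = -7 / 11610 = -0.00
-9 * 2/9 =-2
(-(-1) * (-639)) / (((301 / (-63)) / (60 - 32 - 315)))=-1650537 / 43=-38384.58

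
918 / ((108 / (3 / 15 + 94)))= 8007 / 10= 800.70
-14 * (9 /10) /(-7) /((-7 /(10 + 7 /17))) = -1593 /595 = -2.68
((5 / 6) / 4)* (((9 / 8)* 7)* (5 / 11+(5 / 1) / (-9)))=-175 / 1056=-0.17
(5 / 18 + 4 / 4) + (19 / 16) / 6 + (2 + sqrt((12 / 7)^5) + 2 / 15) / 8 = 36* sqrt(21) / 343 + 2509 / 1440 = 2.22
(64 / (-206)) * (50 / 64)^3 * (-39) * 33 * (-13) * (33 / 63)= -958546875 / 738304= -1298.31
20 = 20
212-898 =-686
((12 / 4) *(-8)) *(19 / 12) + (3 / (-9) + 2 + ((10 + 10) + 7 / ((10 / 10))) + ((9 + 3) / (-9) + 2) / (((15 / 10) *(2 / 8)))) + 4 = -32 / 9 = -3.56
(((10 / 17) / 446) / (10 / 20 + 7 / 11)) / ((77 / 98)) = 28 / 18955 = 0.00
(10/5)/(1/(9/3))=6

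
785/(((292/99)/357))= 27744255/292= 95014.57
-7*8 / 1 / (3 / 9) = -168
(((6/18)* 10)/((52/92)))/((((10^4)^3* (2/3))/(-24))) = -69/325000000000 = -0.00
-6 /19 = -0.32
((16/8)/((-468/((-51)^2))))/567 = -289/14742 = -0.02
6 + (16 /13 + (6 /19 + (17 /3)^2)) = 88159 /2223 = 39.66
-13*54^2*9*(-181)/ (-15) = -20584044/ 5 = -4116808.80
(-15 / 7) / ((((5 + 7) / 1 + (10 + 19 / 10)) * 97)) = -150 / 162281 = -0.00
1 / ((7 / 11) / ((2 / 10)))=11 / 35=0.31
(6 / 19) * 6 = 36 / 19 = 1.89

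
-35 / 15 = -7 / 3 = -2.33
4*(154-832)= -2712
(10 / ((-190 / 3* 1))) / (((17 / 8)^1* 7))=-24 / 2261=-0.01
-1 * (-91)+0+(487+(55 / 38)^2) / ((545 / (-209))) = -3999563 / 41420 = -96.56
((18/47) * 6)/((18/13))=78/47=1.66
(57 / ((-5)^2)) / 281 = 57 / 7025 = 0.01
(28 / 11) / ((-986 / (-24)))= 336 / 5423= 0.06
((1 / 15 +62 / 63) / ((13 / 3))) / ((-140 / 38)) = -6289 / 95550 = -0.07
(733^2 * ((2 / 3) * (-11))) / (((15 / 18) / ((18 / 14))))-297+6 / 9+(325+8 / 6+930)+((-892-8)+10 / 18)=-1914878921 / 315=-6078980.70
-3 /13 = -0.23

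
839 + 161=1000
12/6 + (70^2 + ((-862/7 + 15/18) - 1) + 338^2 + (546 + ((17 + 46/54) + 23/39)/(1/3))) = 195944137/1638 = 119624.02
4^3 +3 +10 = 77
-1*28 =-28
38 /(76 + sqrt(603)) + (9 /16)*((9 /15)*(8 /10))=428471 /517300-114*sqrt(67) /5173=0.65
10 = 10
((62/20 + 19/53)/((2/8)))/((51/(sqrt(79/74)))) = 611 * sqrt(5846)/166685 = 0.28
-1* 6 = -6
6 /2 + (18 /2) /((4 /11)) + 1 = 115 /4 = 28.75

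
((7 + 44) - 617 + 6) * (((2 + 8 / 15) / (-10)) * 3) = 2128 / 5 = 425.60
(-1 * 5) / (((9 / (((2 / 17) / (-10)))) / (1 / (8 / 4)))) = 1 / 306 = 0.00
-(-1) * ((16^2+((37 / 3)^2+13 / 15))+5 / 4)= 73841 / 180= 410.23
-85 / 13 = -6.54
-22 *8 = -176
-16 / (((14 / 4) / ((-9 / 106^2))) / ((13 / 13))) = 72 / 19663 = 0.00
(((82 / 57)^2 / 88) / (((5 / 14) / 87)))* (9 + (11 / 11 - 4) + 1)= 2388701 / 59565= 40.10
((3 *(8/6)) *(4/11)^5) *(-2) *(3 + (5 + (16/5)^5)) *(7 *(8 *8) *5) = -3940041097216/100656875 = -39143.29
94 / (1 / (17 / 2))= 799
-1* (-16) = 16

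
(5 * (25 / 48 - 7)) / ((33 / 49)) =-76195 / 1584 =-48.10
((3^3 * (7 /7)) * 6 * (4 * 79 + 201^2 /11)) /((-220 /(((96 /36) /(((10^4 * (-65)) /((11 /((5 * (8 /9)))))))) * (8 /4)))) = 10662111 /178750000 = 0.06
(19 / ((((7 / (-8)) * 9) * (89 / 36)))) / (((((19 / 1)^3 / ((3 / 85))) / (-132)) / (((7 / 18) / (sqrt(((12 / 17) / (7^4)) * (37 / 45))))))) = 17248 * sqrt(9435) / 101045705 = 0.02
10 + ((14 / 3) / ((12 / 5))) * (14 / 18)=1865 / 162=11.51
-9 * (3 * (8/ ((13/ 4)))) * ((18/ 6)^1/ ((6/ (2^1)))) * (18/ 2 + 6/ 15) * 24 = -974592/ 65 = -14993.72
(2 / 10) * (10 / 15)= 2 / 15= 0.13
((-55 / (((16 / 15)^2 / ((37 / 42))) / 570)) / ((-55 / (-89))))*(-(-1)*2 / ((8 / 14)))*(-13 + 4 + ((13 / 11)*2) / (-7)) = 50608882125 / 39424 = 1283707.44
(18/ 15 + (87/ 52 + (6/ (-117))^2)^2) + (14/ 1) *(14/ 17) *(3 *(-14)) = -480.23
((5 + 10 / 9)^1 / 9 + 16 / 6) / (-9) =-271 / 729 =-0.37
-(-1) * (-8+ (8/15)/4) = -118/15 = -7.87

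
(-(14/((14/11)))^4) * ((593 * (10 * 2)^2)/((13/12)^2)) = -500089708800/169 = -2959110702.96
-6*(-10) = 60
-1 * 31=-31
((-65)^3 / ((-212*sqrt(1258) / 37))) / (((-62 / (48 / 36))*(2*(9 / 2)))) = -274625*sqrt(1258) / 3016548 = -3.23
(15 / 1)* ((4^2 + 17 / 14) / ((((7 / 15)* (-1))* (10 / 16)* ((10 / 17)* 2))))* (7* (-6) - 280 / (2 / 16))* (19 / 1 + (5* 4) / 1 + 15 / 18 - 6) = 58099557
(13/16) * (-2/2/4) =-13/64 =-0.20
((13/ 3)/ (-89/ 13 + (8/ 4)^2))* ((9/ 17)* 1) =-507/ 629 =-0.81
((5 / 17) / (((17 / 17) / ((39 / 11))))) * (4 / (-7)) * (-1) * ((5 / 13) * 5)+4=5.15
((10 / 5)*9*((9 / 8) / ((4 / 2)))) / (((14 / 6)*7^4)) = 243 / 134456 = 0.00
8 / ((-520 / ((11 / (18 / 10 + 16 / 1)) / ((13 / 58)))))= -638 / 15041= -0.04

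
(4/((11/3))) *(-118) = -1416/11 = -128.73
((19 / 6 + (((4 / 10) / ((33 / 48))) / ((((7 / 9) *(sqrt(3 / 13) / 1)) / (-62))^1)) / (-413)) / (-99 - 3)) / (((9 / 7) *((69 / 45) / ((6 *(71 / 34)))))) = -0.21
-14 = -14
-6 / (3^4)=-2 / 27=-0.07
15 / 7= 2.14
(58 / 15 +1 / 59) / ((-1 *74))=-3437 / 65490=-0.05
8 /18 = 4 /9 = 0.44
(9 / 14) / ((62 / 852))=8.83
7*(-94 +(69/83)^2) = -4499635/6889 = -653.16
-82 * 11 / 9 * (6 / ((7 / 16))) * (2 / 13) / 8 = -7216 / 273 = -26.43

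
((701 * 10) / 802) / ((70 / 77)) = 7711 / 802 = 9.61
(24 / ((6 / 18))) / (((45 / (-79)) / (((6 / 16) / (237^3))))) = -1 / 280845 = -0.00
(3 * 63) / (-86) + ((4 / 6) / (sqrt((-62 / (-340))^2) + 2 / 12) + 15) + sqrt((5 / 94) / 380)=sqrt(1786) / 3572 + 112609 / 7654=14.72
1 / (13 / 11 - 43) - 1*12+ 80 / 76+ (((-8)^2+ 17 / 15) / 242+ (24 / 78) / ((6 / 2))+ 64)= 734150161 / 13748020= 53.40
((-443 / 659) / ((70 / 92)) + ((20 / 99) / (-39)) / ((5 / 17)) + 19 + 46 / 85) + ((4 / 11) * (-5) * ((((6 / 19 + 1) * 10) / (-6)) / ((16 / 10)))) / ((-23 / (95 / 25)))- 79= -4232150918533 / 69640200630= -60.77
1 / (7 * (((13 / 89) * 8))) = 89 / 728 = 0.12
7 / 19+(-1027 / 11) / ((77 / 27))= -520922 / 16093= -32.37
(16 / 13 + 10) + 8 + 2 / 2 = 263 / 13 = 20.23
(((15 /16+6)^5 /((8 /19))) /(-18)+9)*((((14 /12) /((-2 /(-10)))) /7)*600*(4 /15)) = -281512.38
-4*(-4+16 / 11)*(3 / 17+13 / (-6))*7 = -141.85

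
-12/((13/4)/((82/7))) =-3936/91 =-43.25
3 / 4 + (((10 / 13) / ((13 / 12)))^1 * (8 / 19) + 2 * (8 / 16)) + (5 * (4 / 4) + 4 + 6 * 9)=835489 / 12844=65.05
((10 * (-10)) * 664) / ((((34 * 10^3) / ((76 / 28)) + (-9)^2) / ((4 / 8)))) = -630800 / 239539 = -2.63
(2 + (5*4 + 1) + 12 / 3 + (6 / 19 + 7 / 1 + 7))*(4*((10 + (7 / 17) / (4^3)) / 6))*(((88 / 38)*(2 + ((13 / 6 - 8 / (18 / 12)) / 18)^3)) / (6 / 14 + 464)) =29007550362175 / 10582316471808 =2.74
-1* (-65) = 65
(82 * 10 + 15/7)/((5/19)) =21869/7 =3124.14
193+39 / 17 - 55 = 2385 / 17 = 140.29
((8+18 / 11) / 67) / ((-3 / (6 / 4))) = -53 / 737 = -0.07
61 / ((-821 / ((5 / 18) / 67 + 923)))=-67901723 / 990126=-68.58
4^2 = 16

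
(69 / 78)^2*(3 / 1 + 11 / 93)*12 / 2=76705 / 5239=14.64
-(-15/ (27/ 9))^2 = -25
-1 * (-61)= 61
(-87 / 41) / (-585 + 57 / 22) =638 / 175111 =0.00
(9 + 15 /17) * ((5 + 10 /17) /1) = 15960 /289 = 55.22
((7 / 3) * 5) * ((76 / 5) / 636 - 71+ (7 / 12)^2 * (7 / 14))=-37827377 / 45792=-826.07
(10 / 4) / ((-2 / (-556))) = 695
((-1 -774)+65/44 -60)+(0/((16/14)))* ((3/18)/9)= -36675/44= -833.52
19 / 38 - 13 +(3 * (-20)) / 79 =-2095 / 158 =-13.26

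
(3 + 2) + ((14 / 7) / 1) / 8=21 / 4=5.25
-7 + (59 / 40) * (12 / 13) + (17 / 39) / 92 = -101069 / 17940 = -5.63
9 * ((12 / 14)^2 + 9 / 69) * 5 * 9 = 394875 / 1127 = 350.38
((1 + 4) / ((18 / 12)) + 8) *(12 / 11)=136 / 11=12.36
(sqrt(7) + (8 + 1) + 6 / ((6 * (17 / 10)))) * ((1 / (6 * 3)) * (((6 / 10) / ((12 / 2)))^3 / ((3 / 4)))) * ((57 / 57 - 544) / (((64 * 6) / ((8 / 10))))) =-29503 / 36720000 - 181 * sqrt(7) / 2160000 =-0.00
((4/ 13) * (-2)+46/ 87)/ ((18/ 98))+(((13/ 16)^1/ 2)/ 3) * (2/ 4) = -263219/ 651456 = -0.40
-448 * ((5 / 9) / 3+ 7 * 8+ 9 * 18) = -2639168 / 27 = -97746.96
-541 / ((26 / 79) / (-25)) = 41095.19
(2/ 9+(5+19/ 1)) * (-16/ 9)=-3488/ 81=-43.06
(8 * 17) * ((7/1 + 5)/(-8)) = -204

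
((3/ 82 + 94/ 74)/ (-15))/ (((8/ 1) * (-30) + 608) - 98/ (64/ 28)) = -3172/ 11837151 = -0.00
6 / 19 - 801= -15213 / 19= -800.68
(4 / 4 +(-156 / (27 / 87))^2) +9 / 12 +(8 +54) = 9098551 / 36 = 252737.53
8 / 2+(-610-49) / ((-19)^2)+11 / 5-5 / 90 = 140323 / 32490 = 4.32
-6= -6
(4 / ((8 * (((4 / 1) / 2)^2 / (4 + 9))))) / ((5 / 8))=13 / 5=2.60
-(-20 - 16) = 36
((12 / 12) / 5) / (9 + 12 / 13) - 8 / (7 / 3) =-15389 / 4515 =-3.41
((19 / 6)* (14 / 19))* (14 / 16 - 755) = -14077 / 8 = -1759.62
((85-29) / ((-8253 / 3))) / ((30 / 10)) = -8 / 1179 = -0.01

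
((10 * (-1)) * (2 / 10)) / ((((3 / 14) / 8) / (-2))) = 448 / 3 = 149.33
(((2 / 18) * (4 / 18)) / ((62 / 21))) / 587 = 7 / 491319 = 0.00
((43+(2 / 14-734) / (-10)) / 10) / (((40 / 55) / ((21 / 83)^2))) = 5645871 / 5511200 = 1.02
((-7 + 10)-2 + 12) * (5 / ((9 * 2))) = 65 / 18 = 3.61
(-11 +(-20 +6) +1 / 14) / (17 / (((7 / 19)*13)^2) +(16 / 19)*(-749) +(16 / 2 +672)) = -0.50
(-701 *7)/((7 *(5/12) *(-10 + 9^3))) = -8412/3595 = -2.34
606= 606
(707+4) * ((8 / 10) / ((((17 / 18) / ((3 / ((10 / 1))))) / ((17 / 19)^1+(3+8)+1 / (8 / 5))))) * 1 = 36531891 / 16150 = 2262.04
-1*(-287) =287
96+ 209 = 305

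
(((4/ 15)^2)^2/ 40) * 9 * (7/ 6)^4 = 4802/ 2278125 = 0.00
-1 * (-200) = 200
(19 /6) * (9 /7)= 57 /14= 4.07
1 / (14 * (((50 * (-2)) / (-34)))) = 17 / 700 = 0.02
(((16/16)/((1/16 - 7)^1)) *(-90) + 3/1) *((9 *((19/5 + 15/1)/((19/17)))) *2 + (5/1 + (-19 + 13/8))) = 130437837/28120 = 4638.61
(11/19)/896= 11/17024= 0.00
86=86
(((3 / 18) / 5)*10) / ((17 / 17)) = 1 / 3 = 0.33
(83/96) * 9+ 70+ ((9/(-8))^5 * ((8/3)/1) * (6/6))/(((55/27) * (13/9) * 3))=226198957/2928640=77.24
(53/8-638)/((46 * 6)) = -5051/2208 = -2.29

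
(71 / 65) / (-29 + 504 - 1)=71 / 30810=0.00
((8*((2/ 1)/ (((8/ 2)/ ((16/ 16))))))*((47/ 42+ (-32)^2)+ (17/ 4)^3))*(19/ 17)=28137727/ 5712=4926.07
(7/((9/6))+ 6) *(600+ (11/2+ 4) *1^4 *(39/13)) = 6704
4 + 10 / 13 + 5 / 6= 437 / 78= 5.60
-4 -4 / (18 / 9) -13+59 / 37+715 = 25811 / 37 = 697.59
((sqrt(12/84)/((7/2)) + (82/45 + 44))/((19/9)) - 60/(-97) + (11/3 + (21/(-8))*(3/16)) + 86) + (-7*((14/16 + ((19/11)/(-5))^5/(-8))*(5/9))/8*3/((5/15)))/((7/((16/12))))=18*sqrt(7)/931 + 7890722080555219/71236078320000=110.82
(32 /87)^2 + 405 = 3066469 /7569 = 405.14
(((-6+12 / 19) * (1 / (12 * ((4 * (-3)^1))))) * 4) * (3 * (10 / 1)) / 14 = 85 / 266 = 0.32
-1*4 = -4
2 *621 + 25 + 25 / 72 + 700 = 141649 / 72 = 1967.35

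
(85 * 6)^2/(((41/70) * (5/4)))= 355258.54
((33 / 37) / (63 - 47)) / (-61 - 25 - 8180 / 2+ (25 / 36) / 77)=-22869 / 1713225356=-0.00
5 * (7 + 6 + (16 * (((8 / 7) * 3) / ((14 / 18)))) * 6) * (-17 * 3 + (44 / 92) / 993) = -124474000970 / 1119111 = -111225.79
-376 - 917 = -1293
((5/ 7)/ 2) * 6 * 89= 190.71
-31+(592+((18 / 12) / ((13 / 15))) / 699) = 561.00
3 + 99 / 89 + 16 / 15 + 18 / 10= 9317 / 1335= 6.98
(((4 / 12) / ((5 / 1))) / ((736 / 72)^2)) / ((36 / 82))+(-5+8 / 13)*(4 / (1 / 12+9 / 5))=-1157694513 / 124336160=-9.31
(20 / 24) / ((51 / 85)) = 25 / 18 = 1.39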